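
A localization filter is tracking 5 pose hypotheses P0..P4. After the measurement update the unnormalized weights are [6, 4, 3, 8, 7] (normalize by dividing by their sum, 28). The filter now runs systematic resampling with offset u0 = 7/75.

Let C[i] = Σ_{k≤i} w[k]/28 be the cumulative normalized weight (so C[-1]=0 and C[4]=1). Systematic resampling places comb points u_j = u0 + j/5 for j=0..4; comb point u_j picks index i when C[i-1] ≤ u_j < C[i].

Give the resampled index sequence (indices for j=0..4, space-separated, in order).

C = [3/14, 5/14, 13/28, 3/4, 1]
j=0: u_0=7/75 ∈ [0, 3/14) → index 0
j=1: u_1=22/75 ∈ [3/14, 5/14) → index 1
j=2: u_2=37/75 ∈ [13/28, 3/4) → index 3
j=3: u_3=52/75 ∈ [13/28, 3/4) → index 3
j=4: u_4=67/75 ∈ [3/4, 1) → index 4

0 1 3 3 4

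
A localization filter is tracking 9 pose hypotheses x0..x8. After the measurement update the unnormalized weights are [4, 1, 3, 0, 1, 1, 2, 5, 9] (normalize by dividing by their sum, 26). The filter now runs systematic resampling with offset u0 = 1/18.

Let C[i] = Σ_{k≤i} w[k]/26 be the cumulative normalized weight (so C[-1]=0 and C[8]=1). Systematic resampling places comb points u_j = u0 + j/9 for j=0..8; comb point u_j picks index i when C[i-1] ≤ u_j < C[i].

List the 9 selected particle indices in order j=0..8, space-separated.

C = [2/13, 5/26, 4/13, 4/13, 9/26, 5/13, 6/13, 17/26, 1]
j=0: u_0=1/18 ∈ [0, 2/13) → index 0
j=1: u_1=1/6 ∈ [2/13, 5/26) → index 1
j=2: u_2=5/18 ∈ [5/26, 4/13) → index 2
j=3: u_3=7/18 ∈ [5/13, 6/13) → index 6
j=4: u_4=1/2 ∈ [6/13, 17/26) → index 7
j=5: u_5=11/18 ∈ [6/13, 17/26) → index 7
j=6: u_6=13/18 ∈ [17/26, 1) → index 8
j=7: u_7=5/6 ∈ [17/26, 1) → index 8
j=8: u_8=17/18 ∈ [17/26, 1) → index 8

0 1 2 6 7 7 8 8 8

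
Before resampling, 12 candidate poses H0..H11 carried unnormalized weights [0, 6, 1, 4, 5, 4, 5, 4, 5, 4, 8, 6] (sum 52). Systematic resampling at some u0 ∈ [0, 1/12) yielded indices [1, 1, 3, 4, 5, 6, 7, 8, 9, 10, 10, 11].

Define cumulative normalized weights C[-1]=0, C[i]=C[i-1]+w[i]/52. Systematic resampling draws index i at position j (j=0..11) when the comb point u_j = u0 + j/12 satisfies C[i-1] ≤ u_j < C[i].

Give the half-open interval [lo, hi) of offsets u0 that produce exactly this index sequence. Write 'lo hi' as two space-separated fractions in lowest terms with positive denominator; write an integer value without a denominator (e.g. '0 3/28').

0 5/156

C = [0, 3/26, 7/52, 11/52, 4/13, 5/13, 25/52, 29/52, 17/26, 19/26, 23/26, 1]
j=0 picked index 1: u0 ∈ [0, 3/26)
j=1 picked index 1: u0 ∈ [-1/12, 5/156)
j=2 picked index 3: u0 ∈ [-5/156, 7/156)
j=3 picked index 4: u0 ∈ [-1/26, 3/52)
j=4 picked index 5: u0 ∈ [-1/39, 2/39)
j=5 picked index 6: u0 ∈ [-5/156, 5/78)
j=6 picked index 7: u0 ∈ [-1/52, 3/52)
j=7 picked index 8: u0 ∈ [-1/39, 11/156)
j=8 picked index 9: u0 ∈ [-1/78, 5/78)
j=9 picked index 10: u0 ∈ [-1/52, 7/52)
j=10 picked index 10: u0 ∈ [-4/39, 2/39)
j=11 picked index 11: u0 ∈ [-5/156, 1/12)
intersection: [0, 5/156)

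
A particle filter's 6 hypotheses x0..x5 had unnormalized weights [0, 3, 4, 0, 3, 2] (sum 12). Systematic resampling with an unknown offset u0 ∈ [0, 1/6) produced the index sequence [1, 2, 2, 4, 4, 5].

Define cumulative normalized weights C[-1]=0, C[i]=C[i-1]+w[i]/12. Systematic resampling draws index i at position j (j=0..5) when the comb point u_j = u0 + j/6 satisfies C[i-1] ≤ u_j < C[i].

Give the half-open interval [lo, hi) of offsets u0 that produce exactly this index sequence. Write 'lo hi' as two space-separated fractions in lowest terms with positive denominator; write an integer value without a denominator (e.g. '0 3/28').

C = [0, 1/4, 7/12, 7/12, 5/6, 1]
j=0 picked index 1: u0 ∈ [0, 1/4)
j=1 picked index 2: u0 ∈ [1/12, 5/12)
j=2 picked index 2: u0 ∈ [-1/12, 1/4)
j=3 picked index 4: u0 ∈ [1/12, 1/3)
j=4 picked index 4: u0 ∈ [-1/12, 1/6)
j=5 picked index 5: u0 ∈ [0, 1/6)
intersection: [1/12, 1/6)

1/12 1/6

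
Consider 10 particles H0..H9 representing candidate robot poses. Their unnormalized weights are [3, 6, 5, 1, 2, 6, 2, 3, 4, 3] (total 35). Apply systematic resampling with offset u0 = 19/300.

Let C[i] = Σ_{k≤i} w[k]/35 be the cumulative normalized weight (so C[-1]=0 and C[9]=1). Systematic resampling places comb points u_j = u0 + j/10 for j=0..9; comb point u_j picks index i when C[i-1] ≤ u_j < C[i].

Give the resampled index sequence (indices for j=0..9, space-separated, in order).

0 1 2 2 4 5 6 7 8 9

C = [3/35, 9/35, 2/5, 3/7, 17/35, 23/35, 5/7, 4/5, 32/35, 1]
j=0: u_0=19/300 ∈ [0, 3/35) → index 0
j=1: u_1=49/300 ∈ [3/35, 9/35) → index 1
j=2: u_2=79/300 ∈ [9/35, 2/5) → index 2
j=3: u_3=109/300 ∈ [9/35, 2/5) → index 2
j=4: u_4=139/300 ∈ [3/7, 17/35) → index 4
j=5: u_5=169/300 ∈ [17/35, 23/35) → index 5
j=6: u_6=199/300 ∈ [23/35, 5/7) → index 6
j=7: u_7=229/300 ∈ [5/7, 4/5) → index 7
j=8: u_8=259/300 ∈ [4/5, 32/35) → index 8
j=9: u_9=289/300 ∈ [32/35, 1) → index 9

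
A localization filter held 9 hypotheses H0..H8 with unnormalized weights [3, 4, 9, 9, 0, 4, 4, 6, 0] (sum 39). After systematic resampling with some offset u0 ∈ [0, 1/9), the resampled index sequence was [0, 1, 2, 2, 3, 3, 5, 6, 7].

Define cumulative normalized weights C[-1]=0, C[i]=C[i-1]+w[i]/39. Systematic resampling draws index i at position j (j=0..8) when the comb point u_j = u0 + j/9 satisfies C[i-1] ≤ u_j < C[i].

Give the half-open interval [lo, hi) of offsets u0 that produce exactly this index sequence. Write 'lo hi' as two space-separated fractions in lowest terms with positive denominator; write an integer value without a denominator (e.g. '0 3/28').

C = [1/13, 7/39, 16/39, 25/39, 25/39, 29/39, 11/13, 1, 1]
j=0 picked index 0: u0 ∈ [0, 1/13)
j=1 picked index 1: u0 ∈ [-4/117, 8/117)
j=2 picked index 2: u0 ∈ [-5/117, 22/117)
j=3 picked index 2: u0 ∈ [-2/13, 1/13)
j=4 picked index 3: u0 ∈ [-4/117, 23/117)
j=5 picked index 3: u0 ∈ [-17/117, 10/117)
j=6 picked index 5: u0 ∈ [-1/39, 1/13)
j=7 picked index 6: u0 ∈ [-4/117, 8/117)
j=8 picked index 7: u0 ∈ [-5/117, 1/9)
intersection: [0, 8/117)

0 8/117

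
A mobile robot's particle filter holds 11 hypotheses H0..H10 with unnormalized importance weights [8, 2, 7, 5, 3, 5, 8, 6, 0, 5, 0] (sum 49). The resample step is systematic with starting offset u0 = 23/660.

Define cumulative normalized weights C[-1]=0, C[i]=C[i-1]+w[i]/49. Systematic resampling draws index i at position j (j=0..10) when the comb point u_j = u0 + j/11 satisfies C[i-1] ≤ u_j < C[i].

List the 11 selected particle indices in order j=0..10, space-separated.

C = [8/49, 10/49, 17/49, 22/49, 25/49, 30/49, 38/49, 44/49, 44/49, 1, 1]
j=0: u_0=23/660 ∈ [0, 8/49) → index 0
j=1: u_1=83/660 ∈ [0, 8/49) → index 0
j=2: u_2=13/60 ∈ [10/49, 17/49) → index 2
j=3: u_3=203/660 ∈ [10/49, 17/49) → index 2
j=4: u_4=263/660 ∈ [17/49, 22/49) → index 3
j=5: u_5=323/660 ∈ [22/49, 25/49) → index 4
j=6: u_6=383/660 ∈ [25/49, 30/49) → index 5
j=7: u_7=443/660 ∈ [30/49, 38/49) → index 6
j=8: u_8=503/660 ∈ [30/49, 38/49) → index 6
j=9: u_9=563/660 ∈ [38/49, 44/49) → index 7
j=10: u_10=623/660 ∈ [44/49, 1) → index 9

0 0 2 2 3 4 5 6 6 7 9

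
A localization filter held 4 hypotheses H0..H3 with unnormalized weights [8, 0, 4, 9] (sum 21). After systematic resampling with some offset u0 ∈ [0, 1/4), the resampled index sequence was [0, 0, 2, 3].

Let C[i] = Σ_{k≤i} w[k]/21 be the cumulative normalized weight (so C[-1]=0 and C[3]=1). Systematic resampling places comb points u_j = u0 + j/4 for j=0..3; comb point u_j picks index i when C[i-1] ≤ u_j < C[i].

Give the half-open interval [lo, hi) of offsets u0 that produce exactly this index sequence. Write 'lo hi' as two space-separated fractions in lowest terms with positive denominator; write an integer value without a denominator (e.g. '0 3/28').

0 1/14

C = [8/21, 8/21, 4/7, 1]
j=0 picked index 0: u0 ∈ [0, 8/21)
j=1 picked index 0: u0 ∈ [-1/4, 11/84)
j=2 picked index 2: u0 ∈ [-5/42, 1/14)
j=3 picked index 3: u0 ∈ [-5/28, 1/4)
intersection: [0, 1/14)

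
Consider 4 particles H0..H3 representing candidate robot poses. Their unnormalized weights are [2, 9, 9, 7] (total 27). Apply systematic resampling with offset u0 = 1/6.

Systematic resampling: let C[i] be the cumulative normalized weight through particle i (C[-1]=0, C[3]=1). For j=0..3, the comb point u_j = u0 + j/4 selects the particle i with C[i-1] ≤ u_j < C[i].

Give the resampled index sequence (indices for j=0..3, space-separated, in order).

1 2 2 3

C = [2/27, 11/27, 20/27, 1]
j=0: u_0=1/6 ∈ [2/27, 11/27) → index 1
j=1: u_1=5/12 ∈ [11/27, 20/27) → index 2
j=2: u_2=2/3 ∈ [11/27, 20/27) → index 2
j=3: u_3=11/12 ∈ [20/27, 1) → index 3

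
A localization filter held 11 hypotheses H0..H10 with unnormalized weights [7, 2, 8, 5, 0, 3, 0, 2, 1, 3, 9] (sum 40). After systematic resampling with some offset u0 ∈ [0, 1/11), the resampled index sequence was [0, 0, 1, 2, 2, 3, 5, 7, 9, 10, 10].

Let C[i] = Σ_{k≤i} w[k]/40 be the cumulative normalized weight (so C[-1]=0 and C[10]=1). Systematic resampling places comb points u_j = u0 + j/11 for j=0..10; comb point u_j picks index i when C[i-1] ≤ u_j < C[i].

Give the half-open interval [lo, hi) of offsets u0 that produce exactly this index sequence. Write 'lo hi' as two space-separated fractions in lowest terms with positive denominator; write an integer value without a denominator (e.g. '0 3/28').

C = [7/40, 9/40, 17/40, 11/20, 11/20, 5/8, 5/8, 27/40, 7/10, 31/40, 1]
j=0 picked index 0: u0 ∈ [0, 7/40)
j=1 picked index 0: u0 ∈ [-1/11, 37/440)
j=2 picked index 1: u0 ∈ [-3/440, 19/440)
j=3 picked index 2: u0 ∈ [-21/440, 67/440)
j=4 picked index 2: u0 ∈ [-61/440, 27/440)
j=5 picked index 3: u0 ∈ [-13/440, 21/220)
j=6 picked index 5: u0 ∈ [1/220, 7/88)
j=7 picked index 7: u0 ∈ [-1/88, 17/440)
j=8 picked index 9: u0 ∈ [-3/110, 21/440)
j=9 picked index 10: u0 ∈ [-19/440, 2/11)
j=10 picked index 10: u0 ∈ [-59/440, 1/11)
intersection: [1/220, 17/440)

1/220 17/440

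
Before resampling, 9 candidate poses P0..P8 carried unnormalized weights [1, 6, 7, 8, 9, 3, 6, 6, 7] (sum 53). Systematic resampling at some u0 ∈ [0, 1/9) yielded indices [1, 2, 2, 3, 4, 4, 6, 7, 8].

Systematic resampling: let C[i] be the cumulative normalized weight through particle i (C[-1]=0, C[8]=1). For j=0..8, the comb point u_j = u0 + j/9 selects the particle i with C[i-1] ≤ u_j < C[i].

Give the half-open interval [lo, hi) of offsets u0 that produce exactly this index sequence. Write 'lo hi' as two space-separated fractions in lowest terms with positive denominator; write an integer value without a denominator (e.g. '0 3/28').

C = [1/53, 7/53, 14/53, 22/53, 31/53, 34/53, 40/53, 46/53, 1]
j=0 picked index 1: u0 ∈ [1/53, 7/53)
j=1 picked index 2: u0 ∈ [10/477, 73/477)
j=2 picked index 2: u0 ∈ [-43/477, 20/477)
j=3 picked index 3: u0 ∈ [-11/159, 13/159)
j=4 picked index 4: u0 ∈ [-14/477, 67/477)
j=5 picked index 4: u0 ∈ [-67/477, 14/477)
j=6 picked index 6: u0 ∈ [-4/159, 14/159)
j=7 picked index 7: u0 ∈ [-11/477, 43/477)
j=8 picked index 8: u0 ∈ [-10/477, 1/9)
intersection: [10/477, 14/477)

10/477 14/477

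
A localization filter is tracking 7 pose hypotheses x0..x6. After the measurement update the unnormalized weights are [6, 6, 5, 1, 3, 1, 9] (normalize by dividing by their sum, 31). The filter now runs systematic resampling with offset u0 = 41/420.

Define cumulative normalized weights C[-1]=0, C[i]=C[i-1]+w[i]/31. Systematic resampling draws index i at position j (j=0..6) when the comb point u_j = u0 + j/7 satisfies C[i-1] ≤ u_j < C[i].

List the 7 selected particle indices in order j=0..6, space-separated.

0 1 1 2 4 6 6

C = [6/31, 12/31, 17/31, 18/31, 21/31, 22/31, 1]
j=0: u_0=41/420 ∈ [0, 6/31) → index 0
j=1: u_1=101/420 ∈ [6/31, 12/31) → index 1
j=2: u_2=23/60 ∈ [6/31, 12/31) → index 1
j=3: u_3=221/420 ∈ [12/31, 17/31) → index 2
j=4: u_4=281/420 ∈ [18/31, 21/31) → index 4
j=5: u_5=341/420 ∈ [22/31, 1) → index 6
j=6: u_6=401/420 ∈ [22/31, 1) → index 6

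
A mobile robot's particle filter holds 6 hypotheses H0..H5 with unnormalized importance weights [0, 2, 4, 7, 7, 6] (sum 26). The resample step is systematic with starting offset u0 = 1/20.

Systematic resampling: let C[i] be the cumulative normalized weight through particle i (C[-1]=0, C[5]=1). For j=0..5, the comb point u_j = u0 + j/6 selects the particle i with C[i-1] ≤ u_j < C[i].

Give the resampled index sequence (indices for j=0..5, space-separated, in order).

1 2 3 4 4 5

C = [0, 1/13, 3/13, 1/2, 10/13, 1]
j=0: u_0=1/20 ∈ [0, 1/13) → index 1
j=1: u_1=13/60 ∈ [1/13, 3/13) → index 2
j=2: u_2=23/60 ∈ [3/13, 1/2) → index 3
j=3: u_3=11/20 ∈ [1/2, 10/13) → index 4
j=4: u_4=43/60 ∈ [1/2, 10/13) → index 4
j=5: u_5=53/60 ∈ [10/13, 1) → index 5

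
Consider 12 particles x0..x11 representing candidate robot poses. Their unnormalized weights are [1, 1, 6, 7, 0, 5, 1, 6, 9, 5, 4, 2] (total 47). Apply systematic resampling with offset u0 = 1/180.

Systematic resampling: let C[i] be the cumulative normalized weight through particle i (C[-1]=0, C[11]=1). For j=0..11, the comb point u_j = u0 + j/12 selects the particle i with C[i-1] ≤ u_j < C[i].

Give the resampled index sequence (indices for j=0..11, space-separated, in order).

C = [1/47, 2/47, 8/47, 15/47, 15/47, 20/47, 21/47, 27/47, 36/47, 41/47, 45/47, 1]
j=0: u_0=1/180 ∈ [0, 1/47) → index 0
j=1: u_1=4/45 ∈ [2/47, 8/47) → index 2
j=2: u_2=31/180 ∈ [8/47, 15/47) → index 3
j=3: u_3=23/90 ∈ [8/47, 15/47) → index 3
j=4: u_4=61/180 ∈ [15/47, 20/47) → index 5
j=5: u_5=19/45 ∈ [15/47, 20/47) → index 5
j=6: u_6=91/180 ∈ [21/47, 27/47) → index 7
j=7: u_7=53/90 ∈ [27/47, 36/47) → index 8
j=8: u_8=121/180 ∈ [27/47, 36/47) → index 8
j=9: u_9=34/45 ∈ [27/47, 36/47) → index 8
j=10: u_10=151/180 ∈ [36/47, 41/47) → index 9
j=11: u_11=83/90 ∈ [41/47, 45/47) → index 10

0 2 3 3 5 5 7 8 8 8 9 10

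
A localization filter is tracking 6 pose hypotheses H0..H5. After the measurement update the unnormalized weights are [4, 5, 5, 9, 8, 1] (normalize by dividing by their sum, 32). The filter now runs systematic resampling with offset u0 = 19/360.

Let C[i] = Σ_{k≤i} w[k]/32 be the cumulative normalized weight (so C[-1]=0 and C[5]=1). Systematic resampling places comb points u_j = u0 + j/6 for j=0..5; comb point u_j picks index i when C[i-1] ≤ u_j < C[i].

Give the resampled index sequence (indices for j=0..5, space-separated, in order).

C = [1/8, 9/32, 7/16, 23/32, 31/32, 1]
j=0: u_0=19/360 ∈ [0, 1/8) → index 0
j=1: u_1=79/360 ∈ [1/8, 9/32) → index 1
j=2: u_2=139/360 ∈ [9/32, 7/16) → index 2
j=3: u_3=199/360 ∈ [7/16, 23/32) → index 3
j=4: u_4=259/360 ∈ [23/32, 31/32) → index 4
j=5: u_5=319/360 ∈ [23/32, 31/32) → index 4

0 1 2 3 4 4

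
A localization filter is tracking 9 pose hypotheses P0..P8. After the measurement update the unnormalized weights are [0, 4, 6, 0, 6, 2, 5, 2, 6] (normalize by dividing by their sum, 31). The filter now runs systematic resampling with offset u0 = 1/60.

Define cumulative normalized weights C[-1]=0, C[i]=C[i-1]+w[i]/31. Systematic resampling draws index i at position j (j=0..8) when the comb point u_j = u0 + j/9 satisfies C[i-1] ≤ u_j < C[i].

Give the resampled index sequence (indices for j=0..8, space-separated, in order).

C = [0, 4/31, 10/31, 10/31, 16/31, 18/31, 23/31, 25/31, 1]
j=0: u_0=1/60 ∈ [0, 4/31) → index 1
j=1: u_1=23/180 ∈ [0, 4/31) → index 1
j=2: u_2=43/180 ∈ [4/31, 10/31) → index 2
j=3: u_3=7/20 ∈ [10/31, 16/31) → index 4
j=4: u_4=83/180 ∈ [10/31, 16/31) → index 4
j=5: u_5=103/180 ∈ [16/31, 18/31) → index 5
j=6: u_6=41/60 ∈ [18/31, 23/31) → index 6
j=7: u_7=143/180 ∈ [23/31, 25/31) → index 7
j=8: u_8=163/180 ∈ [25/31, 1) → index 8

1 1 2 4 4 5 6 7 8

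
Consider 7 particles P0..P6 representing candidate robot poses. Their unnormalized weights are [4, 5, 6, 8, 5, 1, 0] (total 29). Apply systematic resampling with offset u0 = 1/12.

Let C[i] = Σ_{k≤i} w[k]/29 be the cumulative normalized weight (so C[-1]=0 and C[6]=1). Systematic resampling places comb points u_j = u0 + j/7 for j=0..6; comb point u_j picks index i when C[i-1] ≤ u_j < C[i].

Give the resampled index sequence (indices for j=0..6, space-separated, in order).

C = [4/29, 9/29, 15/29, 23/29, 28/29, 1, 1]
j=0: u_0=1/12 ∈ [0, 4/29) → index 0
j=1: u_1=19/84 ∈ [4/29, 9/29) → index 1
j=2: u_2=31/84 ∈ [9/29, 15/29) → index 2
j=3: u_3=43/84 ∈ [9/29, 15/29) → index 2
j=4: u_4=55/84 ∈ [15/29, 23/29) → index 3
j=5: u_5=67/84 ∈ [23/29, 28/29) → index 4
j=6: u_6=79/84 ∈ [23/29, 28/29) → index 4

0 1 2 2 3 4 4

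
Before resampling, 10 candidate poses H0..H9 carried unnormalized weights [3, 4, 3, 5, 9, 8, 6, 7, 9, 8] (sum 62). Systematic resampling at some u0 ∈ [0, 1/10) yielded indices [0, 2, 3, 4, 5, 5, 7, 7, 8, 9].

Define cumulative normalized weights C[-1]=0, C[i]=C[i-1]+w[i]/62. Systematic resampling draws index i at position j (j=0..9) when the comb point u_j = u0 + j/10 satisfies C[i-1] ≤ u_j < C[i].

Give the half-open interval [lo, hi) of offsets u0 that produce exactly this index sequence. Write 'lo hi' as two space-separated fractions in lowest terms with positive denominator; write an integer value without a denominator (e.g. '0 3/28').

2/155 1/62

C = [3/62, 7/62, 5/31, 15/62, 12/31, 16/31, 19/31, 45/62, 27/31, 1]
j=0 picked index 0: u0 ∈ [0, 3/62)
j=1 picked index 2: u0 ∈ [2/155, 19/310)
j=2 picked index 3: u0 ∈ [-6/155, 13/310)
j=3 picked index 4: u0 ∈ [-9/155, 27/310)
j=4 picked index 5: u0 ∈ [-2/155, 18/155)
j=5 picked index 5: u0 ∈ [-7/62, 1/62)
j=6 picked index 7: u0 ∈ [2/155, 39/310)
j=7 picked index 7: u0 ∈ [-27/310, 4/155)
j=8 picked index 8: u0 ∈ [-23/310, 11/155)
j=9 picked index 9: u0 ∈ [-9/310, 1/10)
intersection: [2/155, 1/62)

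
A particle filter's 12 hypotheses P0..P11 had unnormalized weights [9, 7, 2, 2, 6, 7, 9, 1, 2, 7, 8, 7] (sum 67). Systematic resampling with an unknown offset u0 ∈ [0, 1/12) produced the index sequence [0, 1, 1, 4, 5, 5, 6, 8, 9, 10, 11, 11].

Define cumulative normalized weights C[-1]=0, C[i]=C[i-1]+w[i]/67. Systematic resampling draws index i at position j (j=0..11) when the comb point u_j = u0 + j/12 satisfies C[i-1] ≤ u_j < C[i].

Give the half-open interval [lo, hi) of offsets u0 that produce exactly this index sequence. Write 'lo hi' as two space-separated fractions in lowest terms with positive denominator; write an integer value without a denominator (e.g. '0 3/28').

25/402 29/402

C = [9/67, 16/67, 18/67, 20/67, 26/67, 33/67, 42/67, 43/67, 45/67, 52/67, 60/67, 1]
j=0 picked index 0: u0 ∈ [0, 9/67)
j=1 picked index 1: u0 ∈ [41/804, 125/804)
j=2 picked index 1: u0 ∈ [-13/402, 29/402)
j=3 picked index 4: u0 ∈ [13/268, 37/268)
j=4 picked index 5: u0 ∈ [11/201, 32/201)
j=5 picked index 5: u0 ∈ [-23/804, 61/804)
j=6 picked index 6: u0 ∈ [-1/134, 17/134)
j=7 picked index 8: u0 ∈ [47/804, 71/804)
j=8 picked index 9: u0 ∈ [1/201, 22/201)
j=9 picked index 10: u0 ∈ [7/268, 39/268)
j=10 picked index 11: u0 ∈ [25/402, 1/6)
j=11 picked index 11: u0 ∈ [-17/804, 1/12)
intersection: [25/402, 29/402)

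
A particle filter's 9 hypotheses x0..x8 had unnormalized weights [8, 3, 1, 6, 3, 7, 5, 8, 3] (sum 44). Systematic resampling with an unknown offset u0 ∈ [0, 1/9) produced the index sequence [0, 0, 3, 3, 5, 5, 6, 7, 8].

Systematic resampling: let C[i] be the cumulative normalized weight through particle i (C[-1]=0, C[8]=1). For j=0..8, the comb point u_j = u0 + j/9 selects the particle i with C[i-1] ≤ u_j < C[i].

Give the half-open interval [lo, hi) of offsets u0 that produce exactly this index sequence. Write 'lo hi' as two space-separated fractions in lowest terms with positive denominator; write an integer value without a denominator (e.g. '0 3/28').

5/99 7/99

C = [2/11, 1/4, 3/11, 9/22, 21/44, 7/11, 3/4, 41/44, 1]
j=0 picked index 0: u0 ∈ [0, 2/11)
j=1 picked index 0: u0 ∈ [-1/9, 7/99)
j=2 picked index 3: u0 ∈ [5/99, 37/198)
j=3 picked index 3: u0 ∈ [-2/33, 5/66)
j=4 picked index 5: u0 ∈ [13/396, 19/99)
j=5 picked index 5: u0 ∈ [-31/396, 8/99)
j=6 picked index 6: u0 ∈ [-1/33, 1/12)
j=7 picked index 7: u0 ∈ [-1/36, 61/396)
j=8 picked index 8: u0 ∈ [17/396, 1/9)
intersection: [5/99, 7/99)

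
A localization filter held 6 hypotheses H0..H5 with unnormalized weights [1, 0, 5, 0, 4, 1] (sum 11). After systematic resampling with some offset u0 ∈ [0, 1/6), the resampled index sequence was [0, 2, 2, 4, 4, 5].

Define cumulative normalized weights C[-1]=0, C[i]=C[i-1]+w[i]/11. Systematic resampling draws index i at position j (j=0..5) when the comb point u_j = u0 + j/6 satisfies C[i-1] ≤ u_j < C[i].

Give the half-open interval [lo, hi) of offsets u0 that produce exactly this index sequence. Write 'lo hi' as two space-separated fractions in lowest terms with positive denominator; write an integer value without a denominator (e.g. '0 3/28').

5/66 1/11

C = [1/11, 1/11, 6/11, 6/11, 10/11, 1]
j=0 picked index 0: u0 ∈ [0, 1/11)
j=1 picked index 2: u0 ∈ [-5/66, 25/66)
j=2 picked index 2: u0 ∈ [-8/33, 7/33)
j=3 picked index 4: u0 ∈ [1/22, 9/22)
j=4 picked index 4: u0 ∈ [-4/33, 8/33)
j=5 picked index 5: u0 ∈ [5/66, 1/6)
intersection: [5/66, 1/11)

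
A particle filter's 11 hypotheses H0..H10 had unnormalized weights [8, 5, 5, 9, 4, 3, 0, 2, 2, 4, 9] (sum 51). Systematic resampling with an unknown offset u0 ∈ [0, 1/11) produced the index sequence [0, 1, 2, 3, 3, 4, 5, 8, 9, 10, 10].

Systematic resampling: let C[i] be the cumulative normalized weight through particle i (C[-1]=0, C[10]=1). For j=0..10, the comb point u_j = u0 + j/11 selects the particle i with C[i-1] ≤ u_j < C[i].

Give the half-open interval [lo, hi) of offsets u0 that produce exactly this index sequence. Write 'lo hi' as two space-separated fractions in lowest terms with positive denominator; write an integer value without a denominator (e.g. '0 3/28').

15/187 1/11

C = [8/51, 13/51, 6/17, 9/17, 31/51, 2/3, 2/3, 12/17, 38/51, 14/17, 1]
j=0 picked index 0: u0 ∈ [0, 8/51)
j=1 picked index 1: u0 ∈ [37/561, 92/561)
j=2 picked index 2: u0 ∈ [41/561, 32/187)
j=3 picked index 3: u0 ∈ [15/187, 48/187)
j=4 picked index 3: u0 ∈ [-2/187, 31/187)
j=5 picked index 4: u0 ∈ [14/187, 86/561)
j=6 picked index 5: u0 ∈ [35/561, 4/33)
j=7 picked index 8: u0 ∈ [13/187, 61/561)
j=8 picked index 9: u0 ∈ [10/561, 18/187)
j=9 picked index 10: u0 ∈ [1/187, 2/11)
j=10 picked index 10: u0 ∈ [-16/187, 1/11)
intersection: [15/187, 1/11)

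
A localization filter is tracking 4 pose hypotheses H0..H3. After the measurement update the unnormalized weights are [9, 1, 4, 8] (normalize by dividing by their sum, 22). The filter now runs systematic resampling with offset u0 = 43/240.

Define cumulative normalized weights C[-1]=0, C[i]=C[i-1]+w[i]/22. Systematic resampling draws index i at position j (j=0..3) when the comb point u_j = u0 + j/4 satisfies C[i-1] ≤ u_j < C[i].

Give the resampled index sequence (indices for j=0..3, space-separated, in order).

0 1 3 3

C = [9/22, 5/11, 7/11, 1]
j=0: u_0=43/240 ∈ [0, 9/22) → index 0
j=1: u_1=103/240 ∈ [9/22, 5/11) → index 1
j=2: u_2=163/240 ∈ [7/11, 1) → index 3
j=3: u_3=223/240 ∈ [7/11, 1) → index 3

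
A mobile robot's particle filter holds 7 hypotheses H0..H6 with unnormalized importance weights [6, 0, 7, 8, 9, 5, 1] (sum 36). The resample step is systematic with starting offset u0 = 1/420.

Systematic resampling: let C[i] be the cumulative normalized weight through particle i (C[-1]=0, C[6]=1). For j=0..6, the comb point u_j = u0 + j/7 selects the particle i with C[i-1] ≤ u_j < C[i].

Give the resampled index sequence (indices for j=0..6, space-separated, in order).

0 0 2 3 3 4 5

C = [1/6, 1/6, 13/36, 7/12, 5/6, 35/36, 1]
j=0: u_0=1/420 ∈ [0, 1/6) → index 0
j=1: u_1=61/420 ∈ [0, 1/6) → index 0
j=2: u_2=121/420 ∈ [1/6, 13/36) → index 2
j=3: u_3=181/420 ∈ [13/36, 7/12) → index 3
j=4: u_4=241/420 ∈ [13/36, 7/12) → index 3
j=5: u_5=43/60 ∈ [7/12, 5/6) → index 4
j=6: u_6=361/420 ∈ [5/6, 35/36) → index 5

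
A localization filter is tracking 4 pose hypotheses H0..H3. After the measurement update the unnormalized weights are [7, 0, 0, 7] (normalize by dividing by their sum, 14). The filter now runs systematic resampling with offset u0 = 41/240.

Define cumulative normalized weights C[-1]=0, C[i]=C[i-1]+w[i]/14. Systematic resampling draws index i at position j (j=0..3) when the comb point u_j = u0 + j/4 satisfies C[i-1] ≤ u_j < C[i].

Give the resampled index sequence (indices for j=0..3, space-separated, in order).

0 0 3 3

C = [1/2, 1/2, 1/2, 1]
j=0: u_0=41/240 ∈ [0, 1/2) → index 0
j=1: u_1=101/240 ∈ [0, 1/2) → index 0
j=2: u_2=161/240 ∈ [1/2, 1) → index 3
j=3: u_3=221/240 ∈ [1/2, 1) → index 3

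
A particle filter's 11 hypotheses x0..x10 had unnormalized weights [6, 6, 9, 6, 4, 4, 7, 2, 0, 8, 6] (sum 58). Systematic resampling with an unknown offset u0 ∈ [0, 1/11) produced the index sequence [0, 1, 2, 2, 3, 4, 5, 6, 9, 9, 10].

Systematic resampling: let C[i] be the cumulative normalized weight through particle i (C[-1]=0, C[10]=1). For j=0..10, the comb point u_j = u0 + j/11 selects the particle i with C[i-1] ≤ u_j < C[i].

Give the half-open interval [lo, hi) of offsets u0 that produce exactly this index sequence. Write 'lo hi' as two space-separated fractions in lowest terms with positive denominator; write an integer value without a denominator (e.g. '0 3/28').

C = [3/29, 6/29, 21/58, 27/58, 31/58, 35/58, 21/29, 22/29, 22/29, 26/29, 1]
j=0 picked index 0: u0 ∈ [0, 3/29)
j=1 picked index 1: u0 ∈ [4/319, 37/319)
j=2 picked index 2: u0 ∈ [8/319, 115/638)
j=3 picked index 2: u0 ∈ [-21/319, 57/638)
j=4 picked index 3: u0 ∈ [-1/638, 65/638)
j=5 picked index 4: u0 ∈ [7/638, 51/638)
j=6 picked index 5: u0 ∈ [-7/638, 37/638)
j=7 picked index 6: u0 ∈ [-21/638, 28/319)
j=8 picked index 9: u0 ∈ [10/319, 54/319)
j=9 picked index 9: u0 ∈ [-19/319, 25/319)
j=10 picked index 10: u0 ∈ [-4/319, 1/11)
intersection: [10/319, 37/638)

10/319 37/638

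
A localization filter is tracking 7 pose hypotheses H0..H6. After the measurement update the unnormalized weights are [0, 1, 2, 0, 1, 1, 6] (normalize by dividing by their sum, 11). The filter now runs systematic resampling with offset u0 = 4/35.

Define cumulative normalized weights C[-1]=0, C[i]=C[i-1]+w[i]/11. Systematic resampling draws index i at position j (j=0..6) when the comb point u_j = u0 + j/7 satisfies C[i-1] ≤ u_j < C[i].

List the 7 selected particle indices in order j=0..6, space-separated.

C = [0, 1/11, 3/11, 3/11, 4/11, 5/11, 1]
j=0: u_0=4/35 ∈ [1/11, 3/11) → index 2
j=1: u_1=9/35 ∈ [1/11, 3/11) → index 2
j=2: u_2=2/5 ∈ [4/11, 5/11) → index 5
j=3: u_3=19/35 ∈ [5/11, 1) → index 6
j=4: u_4=24/35 ∈ [5/11, 1) → index 6
j=5: u_5=29/35 ∈ [5/11, 1) → index 6
j=6: u_6=34/35 ∈ [5/11, 1) → index 6

2 2 5 6 6 6 6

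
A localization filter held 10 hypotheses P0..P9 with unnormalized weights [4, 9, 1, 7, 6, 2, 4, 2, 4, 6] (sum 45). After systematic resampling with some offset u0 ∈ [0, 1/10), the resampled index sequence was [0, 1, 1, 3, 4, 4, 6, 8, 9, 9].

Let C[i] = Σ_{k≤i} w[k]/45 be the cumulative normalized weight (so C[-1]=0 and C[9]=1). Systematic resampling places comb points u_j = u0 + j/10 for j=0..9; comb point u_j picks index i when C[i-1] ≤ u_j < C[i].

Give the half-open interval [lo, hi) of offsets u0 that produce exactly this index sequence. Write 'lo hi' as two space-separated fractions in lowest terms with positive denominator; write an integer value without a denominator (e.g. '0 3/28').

C = [4/45, 13/45, 14/45, 7/15, 3/5, 29/45, 11/15, 7/9, 13/15, 1]
j=0 picked index 0: u0 ∈ [0, 4/45)
j=1 picked index 1: u0 ∈ [-1/90, 17/90)
j=2 picked index 1: u0 ∈ [-1/9, 4/45)
j=3 picked index 3: u0 ∈ [1/90, 1/6)
j=4 picked index 4: u0 ∈ [1/15, 1/5)
j=5 picked index 4: u0 ∈ [-1/30, 1/10)
j=6 picked index 6: u0 ∈ [2/45, 2/15)
j=7 picked index 8: u0 ∈ [7/90, 1/6)
j=8 picked index 9: u0 ∈ [1/15, 1/5)
j=9 picked index 9: u0 ∈ [-1/30, 1/10)
intersection: [7/90, 4/45)

7/90 4/45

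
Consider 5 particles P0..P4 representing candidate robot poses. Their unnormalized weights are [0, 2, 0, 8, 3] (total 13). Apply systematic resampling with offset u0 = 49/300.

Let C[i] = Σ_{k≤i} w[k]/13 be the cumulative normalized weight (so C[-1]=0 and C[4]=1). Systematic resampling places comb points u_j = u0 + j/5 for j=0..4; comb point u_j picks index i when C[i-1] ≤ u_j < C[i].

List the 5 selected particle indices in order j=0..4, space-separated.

C = [0, 2/13, 2/13, 10/13, 1]
j=0: u_0=49/300 ∈ [2/13, 10/13) → index 3
j=1: u_1=109/300 ∈ [2/13, 10/13) → index 3
j=2: u_2=169/300 ∈ [2/13, 10/13) → index 3
j=3: u_3=229/300 ∈ [2/13, 10/13) → index 3
j=4: u_4=289/300 ∈ [10/13, 1) → index 4

3 3 3 3 4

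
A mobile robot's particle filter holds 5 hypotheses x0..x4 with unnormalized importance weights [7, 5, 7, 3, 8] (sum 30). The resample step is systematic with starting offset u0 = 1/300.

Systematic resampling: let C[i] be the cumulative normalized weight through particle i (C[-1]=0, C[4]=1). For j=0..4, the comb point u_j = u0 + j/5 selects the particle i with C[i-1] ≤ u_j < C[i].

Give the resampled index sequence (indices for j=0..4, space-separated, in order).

C = [7/30, 2/5, 19/30, 11/15, 1]
j=0: u_0=1/300 ∈ [0, 7/30) → index 0
j=1: u_1=61/300 ∈ [0, 7/30) → index 0
j=2: u_2=121/300 ∈ [2/5, 19/30) → index 2
j=3: u_3=181/300 ∈ [2/5, 19/30) → index 2
j=4: u_4=241/300 ∈ [11/15, 1) → index 4

0 0 2 2 4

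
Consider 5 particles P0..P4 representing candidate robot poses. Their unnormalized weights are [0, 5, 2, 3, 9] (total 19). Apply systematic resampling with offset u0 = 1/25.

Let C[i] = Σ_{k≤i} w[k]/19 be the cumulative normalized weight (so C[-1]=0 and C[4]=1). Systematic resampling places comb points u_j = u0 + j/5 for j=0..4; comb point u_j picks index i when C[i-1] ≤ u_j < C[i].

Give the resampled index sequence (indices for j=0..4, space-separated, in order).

C = [0, 5/19, 7/19, 10/19, 1]
j=0: u_0=1/25 ∈ [0, 5/19) → index 1
j=1: u_1=6/25 ∈ [0, 5/19) → index 1
j=2: u_2=11/25 ∈ [7/19, 10/19) → index 3
j=3: u_3=16/25 ∈ [10/19, 1) → index 4
j=4: u_4=21/25 ∈ [10/19, 1) → index 4

1 1 3 4 4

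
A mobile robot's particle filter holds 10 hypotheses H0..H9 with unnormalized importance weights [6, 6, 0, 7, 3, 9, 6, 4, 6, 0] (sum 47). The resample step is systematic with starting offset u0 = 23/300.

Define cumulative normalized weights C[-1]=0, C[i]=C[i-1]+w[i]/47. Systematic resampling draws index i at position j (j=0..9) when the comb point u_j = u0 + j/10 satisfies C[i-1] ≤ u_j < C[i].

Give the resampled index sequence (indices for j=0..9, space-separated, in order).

0 1 3 3 5 5 6 6 8 8

C = [6/47, 12/47, 12/47, 19/47, 22/47, 31/47, 37/47, 41/47, 1, 1]
j=0: u_0=23/300 ∈ [0, 6/47) → index 0
j=1: u_1=53/300 ∈ [6/47, 12/47) → index 1
j=2: u_2=83/300 ∈ [12/47, 19/47) → index 3
j=3: u_3=113/300 ∈ [12/47, 19/47) → index 3
j=4: u_4=143/300 ∈ [22/47, 31/47) → index 5
j=5: u_5=173/300 ∈ [22/47, 31/47) → index 5
j=6: u_6=203/300 ∈ [31/47, 37/47) → index 6
j=7: u_7=233/300 ∈ [31/47, 37/47) → index 6
j=8: u_8=263/300 ∈ [41/47, 1) → index 8
j=9: u_9=293/300 ∈ [41/47, 1) → index 8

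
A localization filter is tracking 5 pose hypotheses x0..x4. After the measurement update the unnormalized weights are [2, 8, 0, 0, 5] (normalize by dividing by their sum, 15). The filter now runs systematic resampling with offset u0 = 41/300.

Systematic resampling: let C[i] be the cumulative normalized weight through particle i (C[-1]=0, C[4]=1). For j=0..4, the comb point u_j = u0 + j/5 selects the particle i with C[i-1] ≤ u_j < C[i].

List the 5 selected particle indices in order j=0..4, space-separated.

C = [2/15, 2/3, 2/3, 2/3, 1]
j=0: u_0=41/300 ∈ [2/15, 2/3) → index 1
j=1: u_1=101/300 ∈ [2/15, 2/3) → index 1
j=2: u_2=161/300 ∈ [2/15, 2/3) → index 1
j=3: u_3=221/300 ∈ [2/3, 1) → index 4
j=4: u_4=281/300 ∈ [2/3, 1) → index 4

1 1 1 4 4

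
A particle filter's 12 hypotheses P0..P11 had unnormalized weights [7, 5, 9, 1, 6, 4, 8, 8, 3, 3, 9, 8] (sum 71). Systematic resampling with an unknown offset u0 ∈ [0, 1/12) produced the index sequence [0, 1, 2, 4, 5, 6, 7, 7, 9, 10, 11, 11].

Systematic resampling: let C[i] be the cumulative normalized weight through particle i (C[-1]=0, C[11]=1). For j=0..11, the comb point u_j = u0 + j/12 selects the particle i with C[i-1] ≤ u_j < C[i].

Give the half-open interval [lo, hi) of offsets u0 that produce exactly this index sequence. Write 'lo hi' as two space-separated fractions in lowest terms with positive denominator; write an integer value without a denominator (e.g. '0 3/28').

9/142 1/12

C = [7/71, 12/71, 21/71, 22/71, 28/71, 32/71, 40/71, 48/71, 51/71, 54/71, 63/71, 1]
j=0 picked index 0: u0 ∈ [0, 7/71)
j=1 picked index 1: u0 ∈ [13/852, 73/852)
j=2 picked index 2: u0 ∈ [1/426, 55/426)
j=3 picked index 4: u0 ∈ [17/284, 41/284)
j=4 picked index 5: u0 ∈ [13/213, 25/213)
j=5 picked index 6: u0 ∈ [29/852, 125/852)
j=6 picked index 7: u0 ∈ [9/142, 25/142)
j=7 picked index 7: u0 ∈ [-17/852, 79/852)
j=8 picked index 9: u0 ∈ [11/213, 20/213)
j=9 picked index 10: u0 ∈ [3/284, 39/284)
j=10 picked index 11: u0 ∈ [23/426, 1/6)
j=11 picked index 11: u0 ∈ [-25/852, 1/12)
intersection: [9/142, 1/12)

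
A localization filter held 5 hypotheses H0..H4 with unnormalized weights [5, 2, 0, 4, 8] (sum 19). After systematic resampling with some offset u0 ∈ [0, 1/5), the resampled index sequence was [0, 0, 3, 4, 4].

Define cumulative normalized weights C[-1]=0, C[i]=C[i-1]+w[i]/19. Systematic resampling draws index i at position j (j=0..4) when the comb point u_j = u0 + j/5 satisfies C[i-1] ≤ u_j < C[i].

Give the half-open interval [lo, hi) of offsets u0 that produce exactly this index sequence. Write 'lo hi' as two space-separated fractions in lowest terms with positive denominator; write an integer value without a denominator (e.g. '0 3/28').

C = [5/19, 7/19, 7/19, 11/19, 1]
j=0 picked index 0: u0 ∈ [0, 5/19)
j=1 picked index 0: u0 ∈ [-1/5, 6/95)
j=2 picked index 3: u0 ∈ [-3/95, 17/95)
j=3 picked index 4: u0 ∈ [-2/95, 2/5)
j=4 picked index 4: u0 ∈ [-21/95, 1/5)
intersection: [0, 6/95)

0 6/95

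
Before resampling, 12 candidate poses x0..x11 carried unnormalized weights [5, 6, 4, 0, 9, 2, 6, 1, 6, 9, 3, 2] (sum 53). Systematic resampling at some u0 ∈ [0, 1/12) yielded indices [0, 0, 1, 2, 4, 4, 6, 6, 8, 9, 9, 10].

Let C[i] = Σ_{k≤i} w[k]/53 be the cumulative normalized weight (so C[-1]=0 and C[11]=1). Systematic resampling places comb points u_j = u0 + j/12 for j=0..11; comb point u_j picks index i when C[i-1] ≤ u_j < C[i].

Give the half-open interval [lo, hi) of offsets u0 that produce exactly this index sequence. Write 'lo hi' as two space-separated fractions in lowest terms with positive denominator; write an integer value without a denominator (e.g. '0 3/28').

0 7/636

C = [5/53, 11/53, 15/53, 15/53, 24/53, 26/53, 32/53, 33/53, 39/53, 48/53, 51/53, 1]
j=0 picked index 0: u0 ∈ [0, 5/53)
j=1 picked index 0: u0 ∈ [-1/12, 7/636)
j=2 picked index 1: u0 ∈ [-23/318, 13/318)
j=3 picked index 2: u0 ∈ [-9/212, 7/212)
j=4 picked index 4: u0 ∈ [-8/159, 19/159)
j=5 picked index 4: u0 ∈ [-85/636, 23/636)
j=6 picked index 6: u0 ∈ [-1/106, 11/106)
j=7 picked index 6: u0 ∈ [-59/636, 13/636)
j=8 picked index 8: u0 ∈ [-7/159, 11/159)
j=9 picked index 9: u0 ∈ [-3/212, 33/212)
j=10 picked index 9: u0 ∈ [-31/318, 23/318)
j=11 picked index 10: u0 ∈ [-7/636, 29/636)
intersection: [0, 7/636)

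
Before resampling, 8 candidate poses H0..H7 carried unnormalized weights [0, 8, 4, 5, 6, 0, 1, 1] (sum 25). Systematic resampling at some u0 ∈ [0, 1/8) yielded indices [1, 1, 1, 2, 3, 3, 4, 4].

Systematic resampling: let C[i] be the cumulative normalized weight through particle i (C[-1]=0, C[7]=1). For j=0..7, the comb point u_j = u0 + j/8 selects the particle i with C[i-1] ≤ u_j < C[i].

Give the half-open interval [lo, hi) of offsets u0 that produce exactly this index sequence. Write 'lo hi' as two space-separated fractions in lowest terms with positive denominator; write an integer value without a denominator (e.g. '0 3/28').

C = [0, 8/25, 12/25, 17/25, 23/25, 23/25, 24/25, 1]
j=0 picked index 1: u0 ∈ [0, 8/25)
j=1 picked index 1: u0 ∈ [-1/8, 39/200)
j=2 picked index 1: u0 ∈ [-1/4, 7/100)
j=3 picked index 2: u0 ∈ [-11/200, 21/200)
j=4 picked index 3: u0 ∈ [-1/50, 9/50)
j=5 picked index 3: u0 ∈ [-29/200, 11/200)
j=6 picked index 4: u0 ∈ [-7/100, 17/100)
j=7 picked index 4: u0 ∈ [-39/200, 9/200)
intersection: [0, 9/200)

0 9/200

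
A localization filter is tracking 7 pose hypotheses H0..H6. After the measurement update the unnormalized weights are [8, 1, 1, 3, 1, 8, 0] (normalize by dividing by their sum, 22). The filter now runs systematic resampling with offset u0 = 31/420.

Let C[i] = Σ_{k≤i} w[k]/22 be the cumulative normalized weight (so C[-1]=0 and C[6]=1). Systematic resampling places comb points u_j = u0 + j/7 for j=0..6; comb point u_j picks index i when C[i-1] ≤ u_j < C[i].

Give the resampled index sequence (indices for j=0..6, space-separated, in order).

C = [4/11, 9/22, 5/11, 13/22, 7/11, 1, 1]
j=0: u_0=31/420 ∈ [0, 4/11) → index 0
j=1: u_1=13/60 ∈ [0, 4/11) → index 0
j=2: u_2=151/420 ∈ [0, 4/11) → index 0
j=3: u_3=211/420 ∈ [5/11, 13/22) → index 3
j=4: u_4=271/420 ∈ [7/11, 1) → index 5
j=5: u_5=331/420 ∈ [7/11, 1) → index 5
j=6: u_6=391/420 ∈ [7/11, 1) → index 5

0 0 0 3 5 5 5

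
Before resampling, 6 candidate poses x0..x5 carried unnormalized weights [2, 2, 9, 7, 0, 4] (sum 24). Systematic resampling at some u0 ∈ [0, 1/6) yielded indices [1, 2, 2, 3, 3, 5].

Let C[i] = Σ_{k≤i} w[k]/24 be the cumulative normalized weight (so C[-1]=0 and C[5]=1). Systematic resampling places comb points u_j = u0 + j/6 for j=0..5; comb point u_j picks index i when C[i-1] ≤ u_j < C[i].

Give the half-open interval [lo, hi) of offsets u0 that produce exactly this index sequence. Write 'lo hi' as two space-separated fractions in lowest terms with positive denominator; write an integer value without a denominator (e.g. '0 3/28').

1/12 1/6

C = [1/12, 1/6, 13/24, 5/6, 5/6, 1]
j=0 picked index 1: u0 ∈ [1/12, 1/6)
j=1 picked index 2: u0 ∈ [0, 3/8)
j=2 picked index 2: u0 ∈ [-1/6, 5/24)
j=3 picked index 3: u0 ∈ [1/24, 1/3)
j=4 picked index 3: u0 ∈ [-1/8, 1/6)
j=5 picked index 5: u0 ∈ [0, 1/6)
intersection: [1/12, 1/6)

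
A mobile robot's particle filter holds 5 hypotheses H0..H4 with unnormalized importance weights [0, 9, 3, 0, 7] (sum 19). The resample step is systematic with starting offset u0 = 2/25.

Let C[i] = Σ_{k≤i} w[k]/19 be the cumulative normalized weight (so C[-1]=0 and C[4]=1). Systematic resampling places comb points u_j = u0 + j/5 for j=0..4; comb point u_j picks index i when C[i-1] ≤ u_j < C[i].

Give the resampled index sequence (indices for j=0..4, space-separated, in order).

1 1 2 4 4

C = [0, 9/19, 12/19, 12/19, 1]
j=0: u_0=2/25 ∈ [0, 9/19) → index 1
j=1: u_1=7/25 ∈ [0, 9/19) → index 1
j=2: u_2=12/25 ∈ [9/19, 12/19) → index 2
j=3: u_3=17/25 ∈ [12/19, 1) → index 4
j=4: u_4=22/25 ∈ [12/19, 1) → index 4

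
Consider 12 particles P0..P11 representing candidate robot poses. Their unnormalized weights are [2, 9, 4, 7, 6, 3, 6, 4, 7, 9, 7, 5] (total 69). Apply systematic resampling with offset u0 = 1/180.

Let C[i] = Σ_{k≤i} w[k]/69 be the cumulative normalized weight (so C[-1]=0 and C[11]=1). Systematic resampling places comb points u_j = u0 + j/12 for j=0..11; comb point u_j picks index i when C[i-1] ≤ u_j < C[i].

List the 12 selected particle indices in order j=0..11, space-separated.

C = [2/69, 11/69, 5/23, 22/69, 28/69, 31/69, 37/69, 41/69, 16/23, 19/23, 64/69, 1]
j=0: u_0=1/180 ∈ [0, 2/69) → index 0
j=1: u_1=4/45 ∈ [2/69, 11/69) → index 1
j=2: u_2=31/180 ∈ [11/69, 5/23) → index 2
j=3: u_3=23/90 ∈ [5/23, 22/69) → index 3
j=4: u_4=61/180 ∈ [22/69, 28/69) → index 4
j=5: u_5=19/45 ∈ [28/69, 31/69) → index 5
j=6: u_6=91/180 ∈ [31/69, 37/69) → index 6
j=7: u_7=53/90 ∈ [37/69, 41/69) → index 7
j=8: u_8=121/180 ∈ [41/69, 16/23) → index 8
j=9: u_9=34/45 ∈ [16/23, 19/23) → index 9
j=10: u_10=151/180 ∈ [19/23, 64/69) → index 10
j=11: u_11=83/90 ∈ [19/23, 64/69) → index 10

0 1 2 3 4 5 6 7 8 9 10 10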